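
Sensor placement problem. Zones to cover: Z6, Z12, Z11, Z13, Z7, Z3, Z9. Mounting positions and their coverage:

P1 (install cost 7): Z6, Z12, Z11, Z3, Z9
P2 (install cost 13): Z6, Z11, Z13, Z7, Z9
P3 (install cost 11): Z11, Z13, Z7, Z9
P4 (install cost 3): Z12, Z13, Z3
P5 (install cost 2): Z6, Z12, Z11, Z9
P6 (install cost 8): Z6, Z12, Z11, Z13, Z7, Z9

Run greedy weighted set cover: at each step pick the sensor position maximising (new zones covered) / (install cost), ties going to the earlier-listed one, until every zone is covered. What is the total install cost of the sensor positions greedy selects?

13

Pick 1: P5 adds 4 new (Z6, Z12, Z11, Z9) at install cost 2 (ratio 4/2).
Pick 2: P4 adds 2 new (Z13, Z3) at install cost 3 (ratio 2/3).
Pick 3: P6 adds 1 new (Z7) at install cost 8 (ratio 1/8).
Greedy total install cost: 2 + 3 + 8 = 13. (The true optimum is 11, so greedy overshoots here.)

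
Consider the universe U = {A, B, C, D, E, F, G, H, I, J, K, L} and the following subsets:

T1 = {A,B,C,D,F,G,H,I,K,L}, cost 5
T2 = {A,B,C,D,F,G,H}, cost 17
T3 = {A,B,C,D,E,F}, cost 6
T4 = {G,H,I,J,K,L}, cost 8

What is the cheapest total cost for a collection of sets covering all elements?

T3, T4 cover every element at cost 6 + 8 = 14.
Any cover uses at least 2 sets; among all covering selections none totals below 14.
Greedy by coverage-per-cost would pick T1, T3, T4 for 19 — worse than the optimum 14.

14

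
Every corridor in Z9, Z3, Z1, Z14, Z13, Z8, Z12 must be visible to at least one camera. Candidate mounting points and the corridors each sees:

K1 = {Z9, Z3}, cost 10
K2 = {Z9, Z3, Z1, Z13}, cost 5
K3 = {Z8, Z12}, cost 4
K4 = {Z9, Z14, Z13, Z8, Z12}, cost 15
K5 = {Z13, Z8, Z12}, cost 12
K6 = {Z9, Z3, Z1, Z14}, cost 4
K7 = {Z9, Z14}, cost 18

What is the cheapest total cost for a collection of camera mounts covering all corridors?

13

K2, K3, K6 cover every corridor at cost 5 + 4 + 4 = 13.
Any cover uses at least 2 camera mounts; among all covering selections none totals below 13.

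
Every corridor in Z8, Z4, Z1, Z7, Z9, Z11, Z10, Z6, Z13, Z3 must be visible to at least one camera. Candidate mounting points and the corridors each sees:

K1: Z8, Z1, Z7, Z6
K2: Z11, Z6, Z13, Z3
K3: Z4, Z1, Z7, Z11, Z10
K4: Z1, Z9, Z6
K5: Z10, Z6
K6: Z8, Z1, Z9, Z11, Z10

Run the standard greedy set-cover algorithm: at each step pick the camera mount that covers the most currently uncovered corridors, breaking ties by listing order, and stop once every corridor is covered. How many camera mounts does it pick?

3

Pick 1: K3 covers 5 new corridors (Z4, Z1, Z7, Z11, Z10).
Pick 2: K2 covers 3 new corridors (Z6, Z13, Z3).
Pick 3: K6 covers 2 new corridors (Z8, Z9).
Greedy uses 3 camera mounts.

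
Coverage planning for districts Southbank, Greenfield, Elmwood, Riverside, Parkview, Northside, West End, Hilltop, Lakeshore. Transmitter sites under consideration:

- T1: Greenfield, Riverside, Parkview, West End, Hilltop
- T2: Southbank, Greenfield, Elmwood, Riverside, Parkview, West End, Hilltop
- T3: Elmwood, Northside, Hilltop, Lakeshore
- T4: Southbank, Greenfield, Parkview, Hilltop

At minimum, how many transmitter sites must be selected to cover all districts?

2

T2, T3 together cover {Southbank, Greenfield, Elmwood, Riverside, Parkview, Northside, West End, Hilltop, Lakeshore} — every district.
No single transmitter site contains all 9 districts, so 2 is optimal.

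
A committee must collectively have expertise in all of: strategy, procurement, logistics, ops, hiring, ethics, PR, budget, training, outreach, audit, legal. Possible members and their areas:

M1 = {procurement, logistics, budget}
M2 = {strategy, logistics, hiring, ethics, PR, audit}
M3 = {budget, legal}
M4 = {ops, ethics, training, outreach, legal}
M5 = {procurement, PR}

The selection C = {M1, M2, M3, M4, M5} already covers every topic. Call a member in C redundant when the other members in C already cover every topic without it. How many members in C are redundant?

Drop M1: the rest still cover every topic — redundant.
Drop M2: strategy, hiring, audit uncovered — not redundant.
Drop M3: the rest still cover every topic — redundant.
Drop M4: ops, training, outreach uncovered — not redundant.
Drop M5: the rest still cover every topic — redundant.
3 redundant: M1, M3, M5.

3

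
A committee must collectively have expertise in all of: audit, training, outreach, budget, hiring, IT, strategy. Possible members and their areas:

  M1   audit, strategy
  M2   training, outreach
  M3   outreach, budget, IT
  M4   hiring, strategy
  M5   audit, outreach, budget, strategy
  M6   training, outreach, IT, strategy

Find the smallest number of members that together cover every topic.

3

M4, M5, M6 together cover {audit, training, outreach, budget, hiring, IT, strategy} — every topic.
No 2 of the 6 members cover everything (all 15 pairs fall short), so 3 is minimum.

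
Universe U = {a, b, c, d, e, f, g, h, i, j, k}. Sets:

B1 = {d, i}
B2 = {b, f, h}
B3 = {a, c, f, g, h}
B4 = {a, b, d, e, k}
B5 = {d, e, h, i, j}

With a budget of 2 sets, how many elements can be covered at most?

Choosing B3, B4 covers {a, b, c, d, e, f, g, h, k} — 9 elements.
No choice of 2 sets does better; here i, j are left uncovered.

9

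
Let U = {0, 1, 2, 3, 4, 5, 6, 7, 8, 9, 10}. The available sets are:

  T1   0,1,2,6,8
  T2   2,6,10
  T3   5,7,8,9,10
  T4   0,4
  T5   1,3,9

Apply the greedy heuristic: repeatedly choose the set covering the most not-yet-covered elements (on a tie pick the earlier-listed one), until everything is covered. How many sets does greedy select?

Pick 1: T1 covers 5 new elements (0, 1, 2, 6, 8).
Pick 2: T3 covers 4 new elements (5, 7, 9, 10).
Pick 3: T4 covers 1 new elements (4).
Pick 4: T5 covers 1 new elements (3).
Greedy uses 4 sets.

4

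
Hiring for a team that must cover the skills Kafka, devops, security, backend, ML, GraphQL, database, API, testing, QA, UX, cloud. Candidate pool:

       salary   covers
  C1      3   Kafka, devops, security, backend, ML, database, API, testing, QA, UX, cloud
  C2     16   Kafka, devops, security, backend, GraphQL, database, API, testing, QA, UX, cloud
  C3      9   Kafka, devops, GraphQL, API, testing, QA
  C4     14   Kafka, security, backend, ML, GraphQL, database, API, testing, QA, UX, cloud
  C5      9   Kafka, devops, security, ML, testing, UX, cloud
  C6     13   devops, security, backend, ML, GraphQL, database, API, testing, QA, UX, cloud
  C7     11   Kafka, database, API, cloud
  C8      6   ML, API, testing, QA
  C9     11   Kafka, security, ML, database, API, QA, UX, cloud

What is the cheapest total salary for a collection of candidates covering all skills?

C1, C3 cover every skill at salary 3 + 9 = 12.
Any cover uses at least 2 candidates; among all covering selections none totals below 12.

12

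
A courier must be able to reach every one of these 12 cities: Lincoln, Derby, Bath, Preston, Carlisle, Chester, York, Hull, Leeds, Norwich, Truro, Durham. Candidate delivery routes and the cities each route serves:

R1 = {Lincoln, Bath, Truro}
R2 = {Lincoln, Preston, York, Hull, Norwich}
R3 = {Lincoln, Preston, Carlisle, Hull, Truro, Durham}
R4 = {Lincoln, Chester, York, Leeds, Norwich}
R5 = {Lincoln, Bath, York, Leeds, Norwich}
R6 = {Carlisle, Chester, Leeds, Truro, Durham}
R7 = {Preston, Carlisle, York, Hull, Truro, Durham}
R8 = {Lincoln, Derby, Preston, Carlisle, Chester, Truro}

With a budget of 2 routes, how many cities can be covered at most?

10

Choosing R2, R6 covers {Lincoln, Preston, Carlisle, Chester, York, Hull, Leeds, Norwich, Truro, Durham} — 10 cities.
No choice of 2 routes does better; here Derby, Bath are left uncovered.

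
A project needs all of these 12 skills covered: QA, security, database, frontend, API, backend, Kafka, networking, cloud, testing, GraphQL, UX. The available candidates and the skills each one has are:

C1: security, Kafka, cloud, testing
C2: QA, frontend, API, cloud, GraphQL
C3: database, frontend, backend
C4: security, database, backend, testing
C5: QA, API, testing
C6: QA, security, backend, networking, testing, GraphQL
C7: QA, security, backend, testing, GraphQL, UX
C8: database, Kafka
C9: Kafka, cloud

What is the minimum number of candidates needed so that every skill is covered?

4

C2, C6, C7, C8 together cover {QA, security, database, frontend, API, backend, Kafka, networking, cloud, testing, GraphQL, UX} — every skill.
No 3 of the 9 candidates cover everything (all 84 triples fall short), so 4 is minimum.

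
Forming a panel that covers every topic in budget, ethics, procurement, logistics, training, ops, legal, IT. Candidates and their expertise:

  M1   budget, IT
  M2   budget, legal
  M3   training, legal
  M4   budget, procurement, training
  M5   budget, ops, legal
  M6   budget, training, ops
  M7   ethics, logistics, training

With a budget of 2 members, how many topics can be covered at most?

Choosing M5, M7 covers {budget, ethics, logistics, training, ops, legal} — 6 topics.
No choice of 2 members does better; here procurement, IT are left uncovered.

6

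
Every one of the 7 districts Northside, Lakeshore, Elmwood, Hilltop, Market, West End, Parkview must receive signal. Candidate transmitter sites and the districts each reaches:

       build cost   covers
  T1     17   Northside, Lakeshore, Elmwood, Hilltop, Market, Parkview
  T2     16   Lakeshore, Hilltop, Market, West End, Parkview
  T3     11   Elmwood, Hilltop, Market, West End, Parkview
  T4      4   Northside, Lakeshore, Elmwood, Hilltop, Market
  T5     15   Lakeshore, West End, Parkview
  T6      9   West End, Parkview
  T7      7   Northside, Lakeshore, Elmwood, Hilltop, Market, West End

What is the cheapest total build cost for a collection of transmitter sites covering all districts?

T4, T6 cover every district at build cost 4 + 9 = 13.
Any cover uses at least 2 transmitter sites; among all covering selections none totals below 13.

13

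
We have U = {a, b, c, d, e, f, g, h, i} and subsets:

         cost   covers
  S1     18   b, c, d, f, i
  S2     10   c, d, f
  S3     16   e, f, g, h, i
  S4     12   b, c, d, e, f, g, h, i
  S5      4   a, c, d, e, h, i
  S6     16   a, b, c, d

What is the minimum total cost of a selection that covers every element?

16

S4, S5 cover every element at cost 12 + 4 = 16.
Any cover uses at least 2 sets; among all covering selections none totals below 16.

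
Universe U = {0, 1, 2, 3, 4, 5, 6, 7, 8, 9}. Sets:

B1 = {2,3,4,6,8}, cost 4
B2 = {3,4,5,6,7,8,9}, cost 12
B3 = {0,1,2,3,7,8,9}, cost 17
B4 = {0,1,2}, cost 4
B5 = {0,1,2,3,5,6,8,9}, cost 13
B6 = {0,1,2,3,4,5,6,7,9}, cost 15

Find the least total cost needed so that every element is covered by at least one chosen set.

16

B2, B4 cover every element at cost 12 + 4 = 16.
Any cover uses at least 2 sets; among all covering selections none totals below 16.
Greedy by coverage-per-cost would pick B1, B4, B2 for 20 — worse than the optimum 16.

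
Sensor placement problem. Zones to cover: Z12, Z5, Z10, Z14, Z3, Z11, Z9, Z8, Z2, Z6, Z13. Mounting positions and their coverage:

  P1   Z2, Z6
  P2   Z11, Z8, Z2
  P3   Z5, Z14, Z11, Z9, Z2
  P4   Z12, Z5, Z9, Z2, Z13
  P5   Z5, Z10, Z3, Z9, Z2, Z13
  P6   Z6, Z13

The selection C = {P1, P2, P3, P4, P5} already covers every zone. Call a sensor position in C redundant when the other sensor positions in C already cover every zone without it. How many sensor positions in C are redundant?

Drop P1: Z6 uncovered — not redundant.
Drop P2: Z8 uncovered — not redundant.
Drop P3: Z14 uncovered — not redundant.
Drop P4: Z12 uncovered — not redundant.
Drop P5: Z10, Z3 uncovered — not redundant.
None of the sensor positions in C is redundant.

0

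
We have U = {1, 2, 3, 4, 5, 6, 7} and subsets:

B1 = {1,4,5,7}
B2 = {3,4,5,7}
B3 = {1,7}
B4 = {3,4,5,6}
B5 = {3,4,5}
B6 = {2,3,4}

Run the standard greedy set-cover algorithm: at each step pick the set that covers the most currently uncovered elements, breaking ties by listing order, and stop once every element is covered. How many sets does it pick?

Pick 1: B1 covers 4 new elements (1, 4, 5, 7).
Pick 2: B4 covers 2 new elements (3, 6).
Pick 3: B6 covers 1 new elements (2).
Greedy uses 3 sets.

3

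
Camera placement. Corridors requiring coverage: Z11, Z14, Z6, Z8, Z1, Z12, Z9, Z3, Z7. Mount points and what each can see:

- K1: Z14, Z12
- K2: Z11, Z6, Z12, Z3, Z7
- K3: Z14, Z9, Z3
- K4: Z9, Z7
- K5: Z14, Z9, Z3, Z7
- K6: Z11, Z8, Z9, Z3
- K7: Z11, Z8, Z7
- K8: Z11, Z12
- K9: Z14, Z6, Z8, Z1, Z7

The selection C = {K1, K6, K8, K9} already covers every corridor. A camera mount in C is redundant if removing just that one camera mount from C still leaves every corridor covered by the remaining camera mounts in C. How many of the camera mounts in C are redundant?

Drop K1: the rest still cover every corridor — redundant.
Drop K6: Z9, Z3 uncovered — not redundant.
Drop K8: the rest still cover every corridor — redundant.
Drop K9: Z6, Z1, Z7 uncovered — not redundant.
2 redundant: K1, K8.

2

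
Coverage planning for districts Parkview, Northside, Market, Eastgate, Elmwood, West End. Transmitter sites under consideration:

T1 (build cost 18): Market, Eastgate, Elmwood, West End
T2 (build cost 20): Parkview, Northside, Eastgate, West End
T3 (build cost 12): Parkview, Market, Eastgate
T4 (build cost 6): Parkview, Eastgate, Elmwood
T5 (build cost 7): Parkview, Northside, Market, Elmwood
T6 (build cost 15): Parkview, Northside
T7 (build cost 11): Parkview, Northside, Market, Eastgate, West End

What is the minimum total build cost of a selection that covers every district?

T4, T7 cover every district at build cost 6 + 11 = 17.
Any cover uses at least 2 transmitter sites; among all covering selections none totals below 17.
Greedy by coverage-per-build cost would pick T5, T7 for 18 — worse than the optimum 17.

17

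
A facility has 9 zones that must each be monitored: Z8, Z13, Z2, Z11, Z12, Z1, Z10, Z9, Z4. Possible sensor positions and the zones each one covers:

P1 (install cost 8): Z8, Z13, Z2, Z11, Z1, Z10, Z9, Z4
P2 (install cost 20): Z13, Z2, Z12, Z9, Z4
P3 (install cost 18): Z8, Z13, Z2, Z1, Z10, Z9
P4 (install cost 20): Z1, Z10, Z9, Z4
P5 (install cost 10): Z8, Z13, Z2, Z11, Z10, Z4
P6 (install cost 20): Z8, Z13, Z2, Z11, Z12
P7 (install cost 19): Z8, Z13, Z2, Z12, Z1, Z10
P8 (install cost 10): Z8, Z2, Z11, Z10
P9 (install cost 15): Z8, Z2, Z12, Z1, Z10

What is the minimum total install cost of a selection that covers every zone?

P1, P9 cover every zone at install cost 8 + 15 = 23.
Any cover uses at least 2 sensor positions; among all covering selections none totals below 23.

23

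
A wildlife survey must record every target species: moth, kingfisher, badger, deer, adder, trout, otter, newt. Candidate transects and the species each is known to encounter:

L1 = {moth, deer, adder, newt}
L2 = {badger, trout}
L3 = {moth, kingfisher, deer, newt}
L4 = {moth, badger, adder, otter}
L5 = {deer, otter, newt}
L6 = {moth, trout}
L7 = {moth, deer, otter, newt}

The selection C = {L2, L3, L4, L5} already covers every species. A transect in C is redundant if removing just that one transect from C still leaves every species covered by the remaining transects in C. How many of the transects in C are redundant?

Drop L2: trout uncovered — not redundant.
Drop L3: kingfisher uncovered — not redundant.
Drop L4: adder uncovered — not redundant.
Drop L5: the rest still cover every species — redundant.
1 redundant: L5.

1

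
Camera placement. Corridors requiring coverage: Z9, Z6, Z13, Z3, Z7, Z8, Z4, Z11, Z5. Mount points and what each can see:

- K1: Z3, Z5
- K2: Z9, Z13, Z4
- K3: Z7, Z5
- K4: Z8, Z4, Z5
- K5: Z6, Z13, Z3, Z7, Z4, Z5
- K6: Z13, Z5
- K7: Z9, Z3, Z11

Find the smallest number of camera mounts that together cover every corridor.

3

K4, K5, K7 together cover {Z9, Z6, Z13, Z3, Z7, Z8, Z4, Z11, Z5} — every corridor.
No 2 of the 7 camera mounts cover everything (all 21 pairs fall short), so 3 is minimum.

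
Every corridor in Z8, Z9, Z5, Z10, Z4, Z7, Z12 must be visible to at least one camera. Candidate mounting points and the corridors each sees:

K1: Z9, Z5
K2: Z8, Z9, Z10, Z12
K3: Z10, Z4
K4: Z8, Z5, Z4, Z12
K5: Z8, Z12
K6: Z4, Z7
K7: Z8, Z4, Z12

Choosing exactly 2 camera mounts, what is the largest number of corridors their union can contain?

6

Choosing K2, K4 covers {Z8, Z9, Z5, Z10, Z4, Z12} — 6 corridors.
No choice of 2 camera mounts does better; here Z7 is left uncovered.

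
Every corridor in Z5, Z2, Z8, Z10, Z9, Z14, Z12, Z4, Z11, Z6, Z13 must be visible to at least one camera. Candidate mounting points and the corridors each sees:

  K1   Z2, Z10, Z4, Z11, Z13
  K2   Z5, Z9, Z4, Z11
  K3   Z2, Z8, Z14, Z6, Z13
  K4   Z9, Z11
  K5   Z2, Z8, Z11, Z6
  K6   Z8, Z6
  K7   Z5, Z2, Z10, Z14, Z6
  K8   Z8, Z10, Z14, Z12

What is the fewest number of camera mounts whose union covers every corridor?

3

K2, K3, K8 together cover {Z5, Z2, Z8, Z10, Z9, Z14, Z12, Z4, Z11, Z6, Z13} — every corridor.
No 2 of the 8 camera mounts cover everything (all 28 pairs fall short), so 3 is minimum.
Greedy (largest uncovered first) would take K1, K3, K2, K8 — 4 camera mounts — but 3 suffice.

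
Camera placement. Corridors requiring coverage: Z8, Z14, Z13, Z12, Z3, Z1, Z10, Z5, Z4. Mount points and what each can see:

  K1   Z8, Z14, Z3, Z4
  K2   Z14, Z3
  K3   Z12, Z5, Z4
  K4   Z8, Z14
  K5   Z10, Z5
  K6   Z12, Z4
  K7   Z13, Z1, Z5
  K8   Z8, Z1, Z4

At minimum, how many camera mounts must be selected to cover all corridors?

4

K1, K3, K5, K7 together cover {Z8, Z14, Z13, Z12, Z3, Z1, Z10, Z5, Z4} — every corridor.
No 3 of the 8 camera mounts cover everything (all 56 triples fall short), so 4 is minimum.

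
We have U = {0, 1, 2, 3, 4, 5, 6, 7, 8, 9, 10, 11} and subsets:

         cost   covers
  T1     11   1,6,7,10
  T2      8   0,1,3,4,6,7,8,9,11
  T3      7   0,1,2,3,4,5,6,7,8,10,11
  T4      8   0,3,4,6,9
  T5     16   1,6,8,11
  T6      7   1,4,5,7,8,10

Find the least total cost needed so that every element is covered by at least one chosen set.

15

T2, T3 cover every element at cost 8 + 7 = 15.
Any cover uses at least 2 sets; among all covering selections none totals below 15.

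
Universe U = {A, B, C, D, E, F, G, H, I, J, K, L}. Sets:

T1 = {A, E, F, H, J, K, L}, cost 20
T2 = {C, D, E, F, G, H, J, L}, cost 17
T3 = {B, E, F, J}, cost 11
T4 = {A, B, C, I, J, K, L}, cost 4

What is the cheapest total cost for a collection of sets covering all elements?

T2, T4 cover every element at cost 17 + 4 = 21.
Any cover uses at least 2 sets; among all covering selections none totals below 21.

21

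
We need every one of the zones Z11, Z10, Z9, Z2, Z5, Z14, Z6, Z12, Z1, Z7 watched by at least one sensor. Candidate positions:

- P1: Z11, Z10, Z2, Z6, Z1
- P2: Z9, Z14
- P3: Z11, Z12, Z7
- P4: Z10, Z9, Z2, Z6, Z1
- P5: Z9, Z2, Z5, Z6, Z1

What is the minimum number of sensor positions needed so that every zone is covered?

P1, P2, P3, P5 together cover {Z11, Z10, Z9, Z2, Z5, Z14, Z6, Z12, Z1, Z7} — every zone.
No 3 of the 5 sensor positions cover everything (all 10 triples fall short), so 4 is minimum.

4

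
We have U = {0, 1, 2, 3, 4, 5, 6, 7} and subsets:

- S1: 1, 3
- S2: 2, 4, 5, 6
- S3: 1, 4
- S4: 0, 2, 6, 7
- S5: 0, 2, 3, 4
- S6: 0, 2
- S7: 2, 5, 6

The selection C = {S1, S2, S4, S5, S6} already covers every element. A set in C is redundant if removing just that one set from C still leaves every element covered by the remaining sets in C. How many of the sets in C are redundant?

Drop S1: 1 uncovered — not redundant.
Drop S2: 5 uncovered — not redundant.
Drop S4: 7 uncovered — not redundant.
Drop S5: the rest still cover every element — redundant.
Drop S6: the rest still cover every element — redundant.
2 redundant: S5, S6.

2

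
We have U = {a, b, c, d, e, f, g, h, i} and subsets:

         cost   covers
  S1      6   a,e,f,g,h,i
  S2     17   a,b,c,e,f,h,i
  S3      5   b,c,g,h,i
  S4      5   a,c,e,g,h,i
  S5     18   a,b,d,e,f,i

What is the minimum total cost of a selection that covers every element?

23

S3, S5 cover every element at cost 5 + 18 = 23.
Any cover uses at least 2 sets; among all covering selections none totals below 23.
Greedy by coverage-per-cost would pick S4, S3, S1, S5 for 34 — worse than the optimum 23.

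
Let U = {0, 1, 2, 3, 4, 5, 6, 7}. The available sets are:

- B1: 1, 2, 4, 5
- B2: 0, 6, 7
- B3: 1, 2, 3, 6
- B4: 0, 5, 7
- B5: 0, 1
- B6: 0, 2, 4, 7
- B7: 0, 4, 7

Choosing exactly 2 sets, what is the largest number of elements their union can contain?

7

Choosing B1, B2 covers {0, 1, 2, 4, 5, 6, 7} — 7 elements.
No choice of 2 sets does better; here 3 is left uncovered.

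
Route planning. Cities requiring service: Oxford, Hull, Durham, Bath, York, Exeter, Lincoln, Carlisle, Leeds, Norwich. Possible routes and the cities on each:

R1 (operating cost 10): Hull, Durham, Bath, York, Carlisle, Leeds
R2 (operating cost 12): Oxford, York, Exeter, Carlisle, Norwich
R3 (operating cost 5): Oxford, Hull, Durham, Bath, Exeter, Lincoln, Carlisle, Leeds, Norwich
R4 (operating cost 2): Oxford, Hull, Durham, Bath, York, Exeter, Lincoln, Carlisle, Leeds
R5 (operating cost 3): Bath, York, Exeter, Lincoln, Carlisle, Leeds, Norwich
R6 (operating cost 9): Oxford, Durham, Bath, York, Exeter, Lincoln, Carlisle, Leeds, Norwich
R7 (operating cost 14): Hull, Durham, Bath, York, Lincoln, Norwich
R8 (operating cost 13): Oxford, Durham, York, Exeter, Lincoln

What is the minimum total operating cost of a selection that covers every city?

R4, R5 cover every city at operating cost 2 + 3 = 5.
Any cover uses at least 2 routes; among all covering selections none totals below 5.

5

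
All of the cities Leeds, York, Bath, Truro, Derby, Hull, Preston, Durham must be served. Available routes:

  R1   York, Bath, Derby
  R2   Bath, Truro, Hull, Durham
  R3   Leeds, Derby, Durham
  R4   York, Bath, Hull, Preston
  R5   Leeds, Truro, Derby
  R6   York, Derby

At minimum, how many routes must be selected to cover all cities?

R2, R3, R4 together cover {Leeds, York, Bath, Truro, Derby, Hull, Preston, Durham} — every city.
No 2 of the 6 routes cover everything (all 15 pairs fall short), so 3 is minimum.
Greedy (largest uncovered first) would take R2, R1, R3, R4 — 4 routes — but 3 suffice.

3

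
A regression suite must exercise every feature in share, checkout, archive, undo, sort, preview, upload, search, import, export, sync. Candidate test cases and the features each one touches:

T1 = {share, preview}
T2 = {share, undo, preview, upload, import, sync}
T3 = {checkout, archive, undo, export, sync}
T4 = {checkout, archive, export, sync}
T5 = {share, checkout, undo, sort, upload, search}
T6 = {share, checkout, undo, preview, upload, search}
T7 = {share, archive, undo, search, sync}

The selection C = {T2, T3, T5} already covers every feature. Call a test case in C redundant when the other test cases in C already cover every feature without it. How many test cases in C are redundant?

Drop T2: preview, import uncovered — not redundant.
Drop T3: archive, export uncovered — not redundant.
Drop T5: sort, search uncovered — not redundant.
None of the test cases in C is redundant.

0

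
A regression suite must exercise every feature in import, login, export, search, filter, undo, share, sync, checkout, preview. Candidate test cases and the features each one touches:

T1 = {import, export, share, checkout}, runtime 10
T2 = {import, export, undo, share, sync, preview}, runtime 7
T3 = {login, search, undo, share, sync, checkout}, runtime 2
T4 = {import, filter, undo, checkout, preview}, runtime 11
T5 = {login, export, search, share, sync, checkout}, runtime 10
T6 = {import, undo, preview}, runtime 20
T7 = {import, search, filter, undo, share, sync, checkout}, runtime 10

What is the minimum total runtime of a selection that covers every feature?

T2, T3, T7 cover every feature at runtime 7 + 2 + 10 = 19.
Any cover uses at least 2 test cases; among all covering selections none totals below 19.

19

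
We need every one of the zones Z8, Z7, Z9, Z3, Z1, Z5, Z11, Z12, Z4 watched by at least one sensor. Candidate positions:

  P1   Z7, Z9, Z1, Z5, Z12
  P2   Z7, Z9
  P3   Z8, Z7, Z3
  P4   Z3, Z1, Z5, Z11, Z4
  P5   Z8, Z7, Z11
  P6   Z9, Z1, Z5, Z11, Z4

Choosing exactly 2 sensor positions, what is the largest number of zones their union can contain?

8

Choosing P1, P4 covers {Z7, Z9, Z3, Z1, Z5, Z11, Z12, Z4} — 8 zones.
No choice of 2 sensor positions does better; here Z8 is left uncovered.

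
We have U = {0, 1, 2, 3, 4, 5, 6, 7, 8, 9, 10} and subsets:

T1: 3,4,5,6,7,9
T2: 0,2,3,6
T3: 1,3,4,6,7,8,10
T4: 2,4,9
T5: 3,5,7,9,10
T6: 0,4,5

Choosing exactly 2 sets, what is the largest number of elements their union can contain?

9

Choosing T1, T3 covers {1, 3, 4, 5, 6, 7, 8, 9, 10} — 9 elements.
No choice of 2 sets does better; here 0, 2 are left uncovered.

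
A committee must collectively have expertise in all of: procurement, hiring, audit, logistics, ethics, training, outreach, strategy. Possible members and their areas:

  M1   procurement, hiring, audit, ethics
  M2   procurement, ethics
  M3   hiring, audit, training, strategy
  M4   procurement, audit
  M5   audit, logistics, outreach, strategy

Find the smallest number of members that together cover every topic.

M1, M3, M5 together cover {procurement, hiring, audit, logistics, ethics, training, outreach, strategy} — every topic.
No 2 of the 5 members cover everything (all 10 pairs fall short), so 3 is minimum.

3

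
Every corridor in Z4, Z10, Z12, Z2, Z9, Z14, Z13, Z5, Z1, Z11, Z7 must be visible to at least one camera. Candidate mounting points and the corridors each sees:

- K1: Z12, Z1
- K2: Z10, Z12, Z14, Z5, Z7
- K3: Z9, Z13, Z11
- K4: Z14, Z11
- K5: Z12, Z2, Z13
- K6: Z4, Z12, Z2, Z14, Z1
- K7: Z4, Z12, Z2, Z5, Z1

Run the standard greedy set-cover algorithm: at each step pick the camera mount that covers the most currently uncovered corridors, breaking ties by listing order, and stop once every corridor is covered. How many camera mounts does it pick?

3

Pick 1: K2 covers 5 new corridors (Z10, Z12, Z14, Z5, Z7).
Pick 2: K3 covers 3 new corridors (Z9, Z13, Z11).
Pick 3: K6 covers 3 new corridors (Z4, Z2, Z1).
Greedy uses 3 camera mounts.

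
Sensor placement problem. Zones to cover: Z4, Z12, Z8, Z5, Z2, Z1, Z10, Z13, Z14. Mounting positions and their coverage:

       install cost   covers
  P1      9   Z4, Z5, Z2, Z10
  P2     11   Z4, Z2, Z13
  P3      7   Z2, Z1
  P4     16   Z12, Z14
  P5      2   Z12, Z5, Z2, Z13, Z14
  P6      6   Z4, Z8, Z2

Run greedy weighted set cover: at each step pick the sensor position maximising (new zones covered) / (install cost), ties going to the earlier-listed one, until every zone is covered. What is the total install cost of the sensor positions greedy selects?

Pick 1: P5 adds 5 new (Z12, Z5, Z2, Z13, Z14) at install cost 2 (ratio 5/2).
Pick 2: P6 adds 2 new (Z4, Z8) at install cost 6 (ratio 2/6).
Pick 3: P3 adds 1 new (Z1) at install cost 7 (ratio 1/7).
Pick 4: P1 adds 1 new (Z10) at install cost 9 (ratio 1/9).
Greedy total install cost: 2 + 6 + 7 + 9 = 24.

24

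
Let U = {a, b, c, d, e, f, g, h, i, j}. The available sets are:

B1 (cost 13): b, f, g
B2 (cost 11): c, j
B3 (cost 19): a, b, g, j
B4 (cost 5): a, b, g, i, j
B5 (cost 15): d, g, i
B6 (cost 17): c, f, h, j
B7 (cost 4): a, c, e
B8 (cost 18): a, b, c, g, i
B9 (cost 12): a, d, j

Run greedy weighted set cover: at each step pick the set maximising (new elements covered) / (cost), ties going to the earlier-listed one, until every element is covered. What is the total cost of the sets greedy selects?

38

Pick 1: B4 adds 5 new (a, b, g, i, j) at cost 5 (ratio 5/5).
Pick 2: B7 adds 2 new (c, e) at cost 4 (ratio 2/4).
Pick 3: B6 adds 2 new (f, h) at cost 17 (ratio 2/17).
Pick 4: B9 adds 1 new (d) at cost 12 (ratio 1/12).
Greedy total cost: 5 + 4 + 17 + 12 = 38.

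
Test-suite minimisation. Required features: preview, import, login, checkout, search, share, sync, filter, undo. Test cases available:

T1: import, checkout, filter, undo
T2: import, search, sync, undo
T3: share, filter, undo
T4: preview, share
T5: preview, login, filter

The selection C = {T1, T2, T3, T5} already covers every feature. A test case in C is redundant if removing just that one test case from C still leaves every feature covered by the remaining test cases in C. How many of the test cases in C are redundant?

Drop T1: checkout uncovered — not redundant.
Drop T2: search, sync uncovered — not redundant.
Drop T3: share uncovered — not redundant.
Drop T5: preview, login uncovered — not redundant.
None of the test cases in C is redundant.

0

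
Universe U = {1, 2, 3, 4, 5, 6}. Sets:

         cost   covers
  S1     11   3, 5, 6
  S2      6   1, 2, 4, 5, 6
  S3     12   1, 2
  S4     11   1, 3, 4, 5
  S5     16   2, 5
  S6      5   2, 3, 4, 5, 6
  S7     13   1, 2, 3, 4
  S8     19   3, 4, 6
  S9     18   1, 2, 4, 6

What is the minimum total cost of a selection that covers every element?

11

S2, S6 cover every element at cost 6 + 5 = 11.
Any cover uses at least 2 sets; among all covering selections none totals below 11.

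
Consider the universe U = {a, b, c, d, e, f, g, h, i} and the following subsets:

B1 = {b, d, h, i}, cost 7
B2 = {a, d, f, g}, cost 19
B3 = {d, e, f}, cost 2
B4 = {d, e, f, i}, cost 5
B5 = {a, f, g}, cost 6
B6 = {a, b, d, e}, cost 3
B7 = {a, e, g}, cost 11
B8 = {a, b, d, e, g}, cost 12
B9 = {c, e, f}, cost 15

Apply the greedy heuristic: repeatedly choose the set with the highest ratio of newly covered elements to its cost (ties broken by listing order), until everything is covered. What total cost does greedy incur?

Pick 1: B3 adds 3 new (d, e, f) at cost 2 (ratio 3/2).
Pick 2: B6 adds 2 new (a, b) at cost 3 (ratio 2/3).
Pick 3: B1 adds 2 new (h, i) at cost 7 (ratio 2/7).
Pick 4: B5 adds 1 new (g) at cost 6 (ratio 1/6).
Pick 5: B9 adds 1 new (c) at cost 15 (ratio 1/15).
Greedy total cost: 2 + 3 + 7 + 6 + 15 = 33. (The true optimum is 28, so greedy overshoots here.)

33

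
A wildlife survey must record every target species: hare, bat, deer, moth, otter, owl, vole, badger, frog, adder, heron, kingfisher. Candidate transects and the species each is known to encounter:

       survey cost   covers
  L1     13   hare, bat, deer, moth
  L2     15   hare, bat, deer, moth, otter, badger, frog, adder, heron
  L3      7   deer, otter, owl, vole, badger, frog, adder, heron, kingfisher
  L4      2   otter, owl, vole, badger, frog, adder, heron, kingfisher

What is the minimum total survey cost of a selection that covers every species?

L1, L4 cover every species at survey cost 13 + 2 = 15.
Any cover uses at least 2 transects; among all covering selections none totals below 15.

15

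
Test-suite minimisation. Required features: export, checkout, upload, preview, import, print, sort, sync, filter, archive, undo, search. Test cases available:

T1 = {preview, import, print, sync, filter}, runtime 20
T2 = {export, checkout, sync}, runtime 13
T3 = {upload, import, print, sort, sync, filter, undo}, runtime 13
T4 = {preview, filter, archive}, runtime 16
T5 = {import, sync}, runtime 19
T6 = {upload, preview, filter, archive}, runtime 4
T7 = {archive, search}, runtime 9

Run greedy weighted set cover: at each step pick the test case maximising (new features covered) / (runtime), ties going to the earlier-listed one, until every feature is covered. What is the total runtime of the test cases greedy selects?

39

Pick 1: T6 adds 4 new (upload, preview, filter, archive) at runtime 4 (ratio 4/4).
Pick 2: T3 adds 5 new (import, print, sort, sync, undo) at runtime 13 (ratio 5/13).
Pick 3: T2 adds 2 new (export, checkout) at runtime 13 (ratio 2/13).
Pick 4: T7 adds 1 new (search) at runtime 9 (ratio 1/9).
Greedy total runtime: 4 + 13 + 13 + 9 = 39.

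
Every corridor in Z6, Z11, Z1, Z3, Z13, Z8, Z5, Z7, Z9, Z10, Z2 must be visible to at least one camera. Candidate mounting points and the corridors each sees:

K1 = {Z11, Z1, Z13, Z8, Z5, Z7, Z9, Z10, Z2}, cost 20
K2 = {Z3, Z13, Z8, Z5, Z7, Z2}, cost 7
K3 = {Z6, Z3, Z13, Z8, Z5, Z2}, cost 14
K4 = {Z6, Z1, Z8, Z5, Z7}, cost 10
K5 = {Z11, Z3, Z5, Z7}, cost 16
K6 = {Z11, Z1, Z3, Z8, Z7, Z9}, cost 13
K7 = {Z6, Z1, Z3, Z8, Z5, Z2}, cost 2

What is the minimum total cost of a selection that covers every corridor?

22

K1, K7 cover every corridor at cost 20 + 2 = 22.
Any cover uses at least 2 camera mounts; among all covering selections none totals below 22.
Greedy by coverage-per-cost would pick K7, K2, K6, K1 for 42 — worse than the optimum 22.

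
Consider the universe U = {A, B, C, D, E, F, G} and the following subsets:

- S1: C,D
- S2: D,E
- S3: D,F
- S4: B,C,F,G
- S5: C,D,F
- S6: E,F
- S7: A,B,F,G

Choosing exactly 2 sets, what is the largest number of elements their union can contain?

Choosing S1, S7 covers {A, B, C, D, F, G} — 6 elements.
No choice of 2 sets does better; here E is left uncovered.

6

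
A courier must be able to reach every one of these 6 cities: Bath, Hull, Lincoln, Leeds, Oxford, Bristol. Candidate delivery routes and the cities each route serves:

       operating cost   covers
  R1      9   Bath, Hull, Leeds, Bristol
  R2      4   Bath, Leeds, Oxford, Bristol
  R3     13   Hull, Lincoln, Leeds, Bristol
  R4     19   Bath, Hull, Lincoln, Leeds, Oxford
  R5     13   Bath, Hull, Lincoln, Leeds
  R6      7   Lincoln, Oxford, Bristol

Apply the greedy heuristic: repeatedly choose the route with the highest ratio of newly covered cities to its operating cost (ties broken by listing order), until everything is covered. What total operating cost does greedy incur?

Pick 1: R2 adds 4 new (Bath, Leeds, Oxford, Bristol) at operating cost 4 (ratio 4/4).
Pick 2: R3 adds 2 new (Hull, Lincoln) at operating cost 13 (ratio 2/13).
Greedy total operating cost: 4 + 13 = 17. (The true optimum is 16, so greedy overshoots here.)

17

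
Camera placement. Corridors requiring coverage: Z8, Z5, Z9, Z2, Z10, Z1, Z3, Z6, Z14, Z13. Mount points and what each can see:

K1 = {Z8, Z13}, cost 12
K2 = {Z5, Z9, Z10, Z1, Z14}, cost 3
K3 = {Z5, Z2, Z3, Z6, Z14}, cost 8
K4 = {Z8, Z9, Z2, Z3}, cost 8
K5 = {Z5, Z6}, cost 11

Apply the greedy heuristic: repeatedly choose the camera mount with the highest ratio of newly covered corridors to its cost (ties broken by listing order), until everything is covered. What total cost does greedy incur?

23

Pick 1: K2 adds 5 new (Z5, Z9, Z10, Z1, Z14) at cost 3 (ratio 5/3).
Pick 2: K3 adds 3 new (Z2, Z3, Z6) at cost 8 (ratio 3/8).
Pick 3: K1 adds 2 new (Z8, Z13) at cost 12 (ratio 2/12).
Greedy total cost: 3 + 8 + 12 = 23.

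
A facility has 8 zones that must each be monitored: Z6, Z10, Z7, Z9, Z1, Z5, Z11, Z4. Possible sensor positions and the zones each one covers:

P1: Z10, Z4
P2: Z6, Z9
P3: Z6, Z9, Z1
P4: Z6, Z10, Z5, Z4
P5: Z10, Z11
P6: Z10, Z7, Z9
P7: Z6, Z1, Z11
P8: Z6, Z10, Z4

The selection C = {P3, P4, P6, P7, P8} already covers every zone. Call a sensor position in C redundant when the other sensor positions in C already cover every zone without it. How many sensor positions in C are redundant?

2

Drop P3: the rest still cover every zone — redundant.
Drop P4: Z5 uncovered — not redundant.
Drop P6: Z7 uncovered — not redundant.
Drop P7: Z11 uncovered — not redundant.
Drop P8: the rest still cover every zone — redundant.
2 redundant: P3, P8.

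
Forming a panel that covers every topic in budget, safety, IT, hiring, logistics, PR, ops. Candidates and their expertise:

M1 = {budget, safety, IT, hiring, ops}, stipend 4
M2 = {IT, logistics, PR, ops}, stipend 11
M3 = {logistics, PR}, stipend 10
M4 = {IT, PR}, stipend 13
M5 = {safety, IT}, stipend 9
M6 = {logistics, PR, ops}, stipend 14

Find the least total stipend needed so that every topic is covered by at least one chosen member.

M1, M3 cover every topic at stipend 4 + 10 = 14.
Any cover uses at least 2 members; among all covering selections none totals below 14.

14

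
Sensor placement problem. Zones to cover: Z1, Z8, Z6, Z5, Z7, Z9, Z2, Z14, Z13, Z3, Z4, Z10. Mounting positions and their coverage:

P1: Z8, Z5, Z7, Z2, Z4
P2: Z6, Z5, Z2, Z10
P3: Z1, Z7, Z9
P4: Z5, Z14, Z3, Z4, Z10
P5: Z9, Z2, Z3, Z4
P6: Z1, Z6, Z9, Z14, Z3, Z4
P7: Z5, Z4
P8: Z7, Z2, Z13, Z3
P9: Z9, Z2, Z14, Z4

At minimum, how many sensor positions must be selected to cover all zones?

P1, P2, P6, P8 together cover {Z1, Z8, Z6, Z5, Z7, Z9, Z2, Z14, Z13, Z3, Z4, Z10} — every zone.
No 3 of the 9 sensor positions cover everything (all 84 triples fall short), so 4 is minimum.

4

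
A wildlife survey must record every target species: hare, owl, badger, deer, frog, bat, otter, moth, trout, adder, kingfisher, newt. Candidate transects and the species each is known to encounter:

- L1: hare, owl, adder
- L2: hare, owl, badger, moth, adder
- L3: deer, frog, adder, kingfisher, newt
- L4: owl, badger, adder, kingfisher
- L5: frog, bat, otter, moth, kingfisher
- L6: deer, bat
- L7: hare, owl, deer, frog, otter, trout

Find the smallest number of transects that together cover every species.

4

L2, L3, L5, L7 together cover {hare, owl, badger, deer, frog, bat, otter, moth, trout, adder, kingfisher, newt} — every species.
No 3 of the 7 transects cover everything (all 35 triples fall short), so 4 is minimum.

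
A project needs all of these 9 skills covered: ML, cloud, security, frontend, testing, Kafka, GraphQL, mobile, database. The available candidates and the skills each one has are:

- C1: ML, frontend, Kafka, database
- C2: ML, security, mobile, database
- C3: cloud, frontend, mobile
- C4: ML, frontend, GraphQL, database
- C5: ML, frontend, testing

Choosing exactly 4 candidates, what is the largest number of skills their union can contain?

8

Choosing C1, C2, C3, C4 covers {ML, cloud, security, frontend, Kafka, GraphQL, mobile, database} — 8 skills.
No choice of 4 candidates does better; here testing is left uncovered.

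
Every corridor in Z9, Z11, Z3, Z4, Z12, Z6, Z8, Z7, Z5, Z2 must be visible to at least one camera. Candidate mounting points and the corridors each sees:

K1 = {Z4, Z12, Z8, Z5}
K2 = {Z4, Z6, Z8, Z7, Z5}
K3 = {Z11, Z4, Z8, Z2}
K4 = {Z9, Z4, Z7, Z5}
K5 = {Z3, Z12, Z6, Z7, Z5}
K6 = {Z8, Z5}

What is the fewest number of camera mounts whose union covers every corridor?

K3, K4, K5 together cover {Z9, Z11, Z3, Z4, Z12, Z6, Z8, Z7, Z5, Z2} — every corridor.
No 2 of the 6 camera mounts cover everything (all 15 pairs fall short), so 3 is minimum.
Greedy (largest uncovered first) would take K2, K3, K5, K4 — 4 camera mounts — but 3 suffice.

3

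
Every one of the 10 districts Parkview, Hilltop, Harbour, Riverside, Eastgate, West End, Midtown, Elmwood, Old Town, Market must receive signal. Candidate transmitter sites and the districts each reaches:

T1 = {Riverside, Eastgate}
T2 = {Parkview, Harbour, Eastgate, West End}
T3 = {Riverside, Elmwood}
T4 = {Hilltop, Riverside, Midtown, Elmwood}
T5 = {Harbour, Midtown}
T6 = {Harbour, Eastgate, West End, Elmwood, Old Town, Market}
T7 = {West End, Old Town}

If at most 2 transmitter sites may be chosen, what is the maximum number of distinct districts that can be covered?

Choosing T4, T6 covers {Hilltop, Harbour, Riverside, Eastgate, West End, Midtown, Elmwood, Old Town, Market} — 9 districts.
No choice of 2 transmitter sites does better; here Parkview is left uncovered.

9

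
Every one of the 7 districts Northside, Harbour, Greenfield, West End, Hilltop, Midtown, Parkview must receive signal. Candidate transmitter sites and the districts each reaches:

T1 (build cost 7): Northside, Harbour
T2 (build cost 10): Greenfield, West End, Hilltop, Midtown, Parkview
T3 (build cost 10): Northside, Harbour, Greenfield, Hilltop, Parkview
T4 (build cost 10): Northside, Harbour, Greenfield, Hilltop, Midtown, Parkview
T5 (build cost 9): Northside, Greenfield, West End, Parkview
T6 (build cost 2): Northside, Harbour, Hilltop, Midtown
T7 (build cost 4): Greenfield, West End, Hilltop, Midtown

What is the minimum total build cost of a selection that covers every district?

11

T5, T6 cover every district at build cost 9 + 2 = 11.
Any cover uses at least 2 transmitter sites; among all covering selections none totals below 11.
Greedy by coverage-per-build cost would pick T6, T7, T5 for 15 — worse than the optimum 11.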